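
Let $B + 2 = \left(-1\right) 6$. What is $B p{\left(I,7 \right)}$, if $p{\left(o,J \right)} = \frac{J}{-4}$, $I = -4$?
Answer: $14$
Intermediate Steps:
$p{\left(o,J \right)} = - \frac{J}{4}$ ($p{\left(o,J \right)} = J \left(- \frac{1}{4}\right) = - \frac{J}{4}$)
$B = -8$ ($B = -2 - 6 = -8$)
$B p{\left(I,7 \right)} = - 8 \left(\left(- \frac{1}{4}\right) 7\right) = \left(-8\right) \left(- \frac{7}{4}\right) = 14$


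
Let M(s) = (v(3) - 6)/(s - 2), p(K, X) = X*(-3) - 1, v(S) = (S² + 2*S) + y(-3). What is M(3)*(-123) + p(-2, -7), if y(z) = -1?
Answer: -964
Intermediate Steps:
v(S) = -1 + S² + 2*S (v(S) = (S² + 2*S) - 1 = -1 + S² + 2*S)
p(K, X) = -1 - 3*X (p(K, X) = -3*X - 1 = -1 - 3*X)
M(s) = 8/(-2 + s) (M(s) = ((-1 + 3² + 2*3) - 6)/(s - 2) = ((-1 + 9 + 6) - 6)/(-2 + s) = (14 - 6)/(-2 + s) = 8/(-2 + s))
M(3)*(-123) + p(-2, -7) = (8/(-2 + 3))*(-123) + (-1 - 3*(-7)) = (8/1)*(-123) + (-1 + 21) = (8*1)*(-123) + 20 = 8*(-123) + 20 = -984 + 20 = -964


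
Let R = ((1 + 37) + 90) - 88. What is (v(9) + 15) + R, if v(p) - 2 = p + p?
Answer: 75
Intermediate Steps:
v(p) = 2 + 2*p (v(p) = 2 + (p + p) = 2 + 2*p)
R = 40 (R = (38 + 90) - 88 = 128 - 88 = 40)
(v(9) + 15) + R = ((2 + 2*9) + 15) + 40 = ((2 + 18) + 15) + 40 = (20 + 15) + 40 = 35 + 40 = 75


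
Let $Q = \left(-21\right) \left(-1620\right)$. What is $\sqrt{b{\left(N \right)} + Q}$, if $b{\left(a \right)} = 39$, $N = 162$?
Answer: $\sqrt{34059} \approx 184.55$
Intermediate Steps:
$Q = 34020$
$\sqrt{b{\left(N \right)} + Q} = \sqrt{39 + 34020} = \sqrt{34059}$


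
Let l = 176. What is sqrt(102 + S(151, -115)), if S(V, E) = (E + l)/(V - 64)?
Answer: sqrt(777345)/87 ≈ 10.134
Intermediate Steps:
S(V, E) = (176 + E)/(-64 + V) (S(V, E) = (E + 176)/(V - 64) = (176 + E)/(-64 + V))
sqrt(102 + S(151, -115)) = sqrt(102 + (176 - 115)/(-64 + 151)) = sqrt(102 + 61/87) = sqrt(8935/87) = sqrt(777345)/87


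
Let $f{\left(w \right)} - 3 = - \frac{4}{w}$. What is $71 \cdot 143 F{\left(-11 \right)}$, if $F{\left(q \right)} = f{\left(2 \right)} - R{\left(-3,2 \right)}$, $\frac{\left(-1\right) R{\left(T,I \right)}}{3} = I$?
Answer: $71071$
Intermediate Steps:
$R{\left(T,I \right)} = - 3 I$
$f{\left(w \right)} = 3 - \frac{4}{w}$
$F{\left(q \right)} = 7$ ($F{\left(q \right)} = \left(3 - \frac{4}{2}\right) - \left(-3\right) 2 = \left(3 - 2\right) - -6 = \left(3 - 2\right) + 6 = 1 + 6 = 7$)
$71 \cdot 143 F{\left(-11 \right)} = 71 \cdot 143 \cdot 7 = 10153 \cdot 7 = 71071$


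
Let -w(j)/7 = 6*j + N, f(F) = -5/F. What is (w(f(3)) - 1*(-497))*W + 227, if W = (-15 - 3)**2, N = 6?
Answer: 170327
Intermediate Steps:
w(j) = -42 - 42*j (w(j) = -7*(6*j + 6) = -7*(6 + 6*j) = -42 - 42*j)
W = 324 (W = (-18)**2 = 324)
(w(f(3)) - 1*(-497))*W + 227 = ((-42 - (-210)/3) - 1*(-497))*324 + 227 = ((-42 - (-210)/3) + 497)*324 + 227 = ((-42 - 42*(-5/3)) + 497)*324 + 227 = ((-42 + 70) + 497)*324 + 227 = (28 + 497)*324 + 227 = 525*324 + 227 = 170100 + 227 = 170327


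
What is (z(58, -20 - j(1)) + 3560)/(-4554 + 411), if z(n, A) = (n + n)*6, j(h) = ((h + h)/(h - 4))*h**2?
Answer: -4256/4143 ≈ -1.0273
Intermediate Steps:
j(h) = 2*h**3/(-4 + h) (j(h) = ((2*h)/(-4 + h))*h**2 = (2*h/(-4 + h))*h**2 = 2*h**3/(-4 + h))
z(n, A) = 12*n (z(n, A) = (2*n)*6 = 12*n)
(z(58, -20 - j(1)) + 3560)/(-4554 + 411) = (12*58 + 3560)/(-4554 + 411) = (696 + 3560)/(-4143) = 4256*(-1/4143) = -4256/4143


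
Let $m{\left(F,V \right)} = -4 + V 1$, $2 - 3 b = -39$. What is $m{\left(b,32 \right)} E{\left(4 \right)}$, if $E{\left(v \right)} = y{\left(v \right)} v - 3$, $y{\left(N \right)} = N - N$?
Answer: $-84$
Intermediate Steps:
$b = \frac{41}{3}$ ($b = \frac{2}{3} - -13 = \frac{2}{3} + 13 = \frac{41}{3} \approx 13.667$)
$y{\left(N \right)} = 0$
$E{\left(v \right)} = -3$ ($E{\left(v \right)} = 0 v - 3 = 0 - 3 = -3$)
$m{\left(F,V \right)} = -4 + V$
$m{\left(b,32 \right)} E{\left(4 \right)} = \left(-4 + 32\right) \left(-3\right) = 28 \left(-3\right) = -84$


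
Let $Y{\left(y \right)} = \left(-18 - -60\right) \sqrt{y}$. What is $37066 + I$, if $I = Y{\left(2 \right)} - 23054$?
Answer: $14012 + 42 \sqrt{2} \approx 14071.0$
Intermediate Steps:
$Y{\left(y \right)} = 42 \sqrt{y}$ ($Y{\left(y \right)} = \left(-18 + 60\right) \sqrt{y} = 42 \sqrt{y}$)
$I = -23054 + 42 \sqrt{2}$ ($I = 42 \sqrt{2} - 23054 = -23054 + 42 \sqrt{2} \approx -22995.0$)
$37066 + I = 37066 - \left(23054 - 42 \sqrt{2}\right) = 14012 + 42 \sqrt{2}$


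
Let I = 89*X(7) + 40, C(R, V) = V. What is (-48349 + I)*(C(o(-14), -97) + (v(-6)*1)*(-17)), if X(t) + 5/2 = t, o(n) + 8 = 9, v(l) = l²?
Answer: 67934253/2 ≈ 3.3967e+7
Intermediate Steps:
o(n) = 1 (o(n) = -8 + 9 = 1)
X(t) = -5/2 + t
I = 881/2 (I = 89*(-5/2 + 7) + 40 = 89*(9/2) + 40 = 801/2 + 40 = 881/2 ≈ 440.50)
(-48349 + I)*(C(o(-14), -97) + (v(-6)*1)*(-17)) = (-48349 + 881/2)*(-97 + ((-6)²*1)*(-17)) = -95817*(-97 + (36*1)*(-17))/2 = -95817*(-97 + 36*(-17))/2 = -95817*(-97 - 612)/2 = -95817/2*(-709) = 67934253/2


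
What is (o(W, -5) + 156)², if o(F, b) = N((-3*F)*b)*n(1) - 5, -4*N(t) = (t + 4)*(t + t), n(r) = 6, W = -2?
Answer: 4791721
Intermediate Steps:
N(t) = -t*(4 + t)/2 (N(t) = -(t + 4)*(t + t)/4 = -(4 + t)*2*t/4 = -t*(4 + t)/2)
o(F, b) = -5 + 9*F*b*(4 - 3*F*b) (o(F, b) = -(-3*F)*b*(4 + (-3*F)*b)/2*6 - 5 = -(-3*F*b)*(4 - 3*F*b)/2*6 - 5 = (3*F*b*(4 - 3*F*b)/2)*6 - 5 = 9*F*b*(4 - 3*F*b) - 5 = -5 + 9*F*b*(4 - 3*F*b))
(o(W, -5) + 156)² = ((-5 - 9*(-2)*(-5)*(-4 + 3*(-2)*(-5))) + 156)² = ((-5 - 9*(-2)*(-5)*(-4 + 30)) + 156)² = ((-5 - 9*(-2)*(-5)*26) + 156)² = ((-5 - 2340) + 156)² = (-2345 + 156)² = (-2189)² = 4791721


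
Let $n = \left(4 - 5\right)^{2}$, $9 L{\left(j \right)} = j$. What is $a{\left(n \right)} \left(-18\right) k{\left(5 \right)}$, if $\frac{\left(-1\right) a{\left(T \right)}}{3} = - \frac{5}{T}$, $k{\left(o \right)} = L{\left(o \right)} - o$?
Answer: $1200$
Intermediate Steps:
$L{\left(j \right)} = \frac{j}{9}$
$k{\left(o \right)} = - \frac{8 o}{9}$ ($k{\left(o \right)} = \frac{o}{9} - o = - \frac{8 o}{9}$)
$n = 1$ ($n = \left(-1\right)^{2} = 1$)
$a{\left(T \right)} = \frac{15}{T}$ ($a{\left(T \right)} = - 3 \left(- \frac{5}{T}\right) = \frac{15}{T}$)
$a{\left(n \right)} \left(-18\right) k{\left(5 \right)} = \frac{15}{1} \left(-18\right) \left(\left(- \frac{8}{9}\right) 5\right) = 15 \cdot 1 \left(-18\right) \left(- \frac{40}{9}\right) = 15 \left(-18\right) \left(- \frac{40}{9}\right) = \left(-270\right) \left(- \frac{40}{9}\right) = 1200$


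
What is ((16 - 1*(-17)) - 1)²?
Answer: 1024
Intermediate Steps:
((16 - 1*(-17)) - 1)² = ((16 + 17) - 1)² = (33 - 1)² = 32² = 1024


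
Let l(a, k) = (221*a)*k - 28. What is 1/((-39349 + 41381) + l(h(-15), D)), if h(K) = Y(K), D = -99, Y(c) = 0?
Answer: 1/2004 ≈ 0.00049900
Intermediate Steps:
h(K) = 0
l(a, k) = -28 + 221*a*k (l(a, k) = 221*a*k - 28 = -28 + 221*a*k)
1/((-39349 + 41381) + l(h(-15), D)) = 1/((-39349 + 41381) + (-28 + 221*0*(-99))) = 1/(2032 + (-28 + 0)) = 1/(2032 - 28) = 1/2004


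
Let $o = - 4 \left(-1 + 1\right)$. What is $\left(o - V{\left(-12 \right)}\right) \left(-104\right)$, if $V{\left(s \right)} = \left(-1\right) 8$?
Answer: $-832$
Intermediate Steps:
$V{\left(s \right)} = -8$
$o = 0$ ($o = \left(-4\right) 0 = 0$)
$\left(o - V{\left(-12 \right)}\right) \left(-104\right) = \left(0 - -8\right) \left(-104\right) = \left(0 + 8\right) \left(-104\right) = 8 \left(-104\right) = -832$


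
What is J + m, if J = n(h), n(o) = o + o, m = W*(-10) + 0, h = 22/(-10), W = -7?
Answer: 328/5 ≈ 65.600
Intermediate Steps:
h = -11/5 (h = 22*(-⅒) = -11/5 ≈ -2.2000)
m = 70 (m = -7*(-10) + 0 = 70 + 0 = 70)
n(o) = 2*o
J = -22/5 (J = 2*(-11/5) = -22/5 ≈ -4.4000)
J + m = -22/5 + 70 = 328/5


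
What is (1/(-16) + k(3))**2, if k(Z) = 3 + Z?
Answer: 9025/256 ≈ 35.254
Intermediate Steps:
(1/(-16) + k(3))**2 = (1/(-16) + (3 + 3))**2 = (-1/16 + 6)**2 = (95/16)**2 = 9025/256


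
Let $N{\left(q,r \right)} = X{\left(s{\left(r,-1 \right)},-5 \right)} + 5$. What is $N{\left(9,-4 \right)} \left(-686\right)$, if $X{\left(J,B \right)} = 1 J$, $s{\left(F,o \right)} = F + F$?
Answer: $2058$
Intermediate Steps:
$s{\left(F,o \right)} = 2 F$
$X{\left(J,B \right)} = J$
$N{\left(q,r \right)} = 5 + 2 r$ ($N{\left(q,r \right)} = 2 r + 5 = 5 + 2 r$)
$N{\left(9,-4 \right)} \left(-686\right) = \left(5 + 2 \left(-4\right)\right) \left(-686\right) = \left(5 - 8\right) \left(-686\right) = \left(-3\right) \left(-686\right) = 2058$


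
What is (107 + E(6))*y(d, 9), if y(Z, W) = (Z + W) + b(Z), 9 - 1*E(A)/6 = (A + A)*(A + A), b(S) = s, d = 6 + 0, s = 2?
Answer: -11951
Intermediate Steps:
d = 6
b(S) = 2
E(A) = 54 - 24*A**2 (E(A) = 54 - 6*(A + A)*(A + A) = 54 - 6*2*A*2*A = 54 - 24*A**2)
y(Z, W) = 2 + W + Z (y(Z, W) = (Z + W) + 2 = (W + Z) + 2 = 2 + W + Z)
(107 + E(6))*y(d, 9) = (107 + (54 - 24*6**2))*(2 + 9 + 6) = (107 + (54 - 24*36))*17 = (107 + (54 - 864))*17 = (107 - 810)*17 = -703*17 = -11951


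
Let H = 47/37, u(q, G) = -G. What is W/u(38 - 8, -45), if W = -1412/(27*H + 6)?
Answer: -52244/67095 ≈ -0.77866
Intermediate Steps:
H = 47/37 (H = 47*(1/37) = 47/37 ≈ 1.2703)
W = -52244/1491 (W = -1412/(27*(47/37) + 6) = -1412/(1269/37 + 6) = -1412/1491/37 = -1412*37/1491 = -52244/1491 ≈ -35.040)
W/u(38 - 8, -45) = -52244/(1491*((-1*(-45)))) = -52244/1491/45 = -52244/1491*1/45 = -52244/67095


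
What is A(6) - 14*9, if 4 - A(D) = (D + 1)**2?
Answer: -171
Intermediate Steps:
A(D) = 4 - (1 + D)**2 (A(D) = 4 - (D + 1)**2 = 4 - (1 + D)**2)
A(6) - 14*9 = (4 - (1 + 6)**2) - 14*9 = (4 - 1*7**2) - 126 = (4 - 1*49) - 126 = (4 - 49) - 126 = -45 - 126 = -171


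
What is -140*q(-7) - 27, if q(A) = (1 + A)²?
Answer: -5067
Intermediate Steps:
-140*q(-7) - 27 = -140*(1 - 7)² - 27 = -140*(-6)² - 27 = -140*36 - 27 = -5040 - 27 = -5067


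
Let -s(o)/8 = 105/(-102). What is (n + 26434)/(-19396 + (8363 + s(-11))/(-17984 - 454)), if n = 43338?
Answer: -7289918104/2026580309 ≈ -3.5972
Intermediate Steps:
s(o) = 140/17 (s(o) = -840/(-102) = -840*(-1)/102 = -8*(-35/34) = 140/17)
(n + 26434)/(-19396 + (8363 + s(-11))/(-17984 - 454)) = (43338 + 26434)/(-19396 + (8363 + 140/17)/(-17984 - 454)) = 69772/(-19396 + (142311/17)/(-18438)) = 69772/(-19396 + (142311/17)*(-1/18438)) = 69772/(-19396 - 47437/104482) = 69772/(-2026580309/104482) = 69772*(-104482/2026580309) = -7289918104/2026580309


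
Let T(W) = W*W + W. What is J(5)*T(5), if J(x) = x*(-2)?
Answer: -300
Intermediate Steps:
J(x) = -2*x
T(W) = W + W**2 (T(W) = W**2 + W = W + W**2)
J(5)*T(5) = (-2*5)*(5*(1 + 5)) = -50*6 = -10*30 = -300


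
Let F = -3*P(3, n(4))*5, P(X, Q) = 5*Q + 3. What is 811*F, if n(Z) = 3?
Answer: -218970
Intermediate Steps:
P(X, Q) = 3 + 5*Q
F = -270 (F = -3*(3 + 5*3)*5 = -3*(3 + 15)*5 = -3*18*5 = -54*5 = -270)
811*F = 811*(-270) = -218970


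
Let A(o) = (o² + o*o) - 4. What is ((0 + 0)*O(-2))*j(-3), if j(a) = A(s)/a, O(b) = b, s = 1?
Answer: 0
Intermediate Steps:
A(o) = -4 + 2*o² (A(o) = (o² + o²) - 4 = 2*o² - 4 = -4 + 2*o²)
j(a) = -2/a (j(a) = (-4 + 2*1²)/a = (-4 + 2*1)/a = (-4 + 2)/a = -2/a)
((0 + 0)*O(-2))*j(-3) = ((0 + 0)*(-2))*(-2/(-3)) = (0*(-2))*(-2*(-⅓)) = 0*(⅔) = 0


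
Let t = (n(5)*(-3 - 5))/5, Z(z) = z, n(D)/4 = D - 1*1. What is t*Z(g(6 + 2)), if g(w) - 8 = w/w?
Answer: -1152/5 ≈ -230.40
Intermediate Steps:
n(D) = -4 + 4*D (n(D) = 4*(D - 1*1) = 4*(D - 1) = 4*(-1 + D) = -4 + 4*D)
g(w) = 9 (g(w) = 8 + w/w = 8 + 1 = 9)
t = -128/5 (t = ((-4 + 4*5)*(-3 - 5))/5 = ((-4 + 20)*(-8))*(⅕) = (16*(-8))*(⅕) = -128*⅕ = -128/5 ≈ -25.600)
t*Z(g(6 + 2)) = -128/5*9 = -1152/5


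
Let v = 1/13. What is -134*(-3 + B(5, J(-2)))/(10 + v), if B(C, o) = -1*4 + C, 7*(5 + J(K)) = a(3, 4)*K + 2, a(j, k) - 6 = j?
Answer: 3484/131 ≈ 26.595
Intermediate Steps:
a(j, k) = 6 + j
v = 1/13 ≈ 0.076923
J(K) = -33/7 + 9*K/7 (J(K) = -5 + ((6 + 3)*K + 2)/7 = -5 + (9*K + 2)/7 = -5 + (2 + 9*K)/7 = -5 + (2/7 + 9*K/7) = -33/7 + 9*K/7)
B(C, o) = -4 + C
-134*(-3 + B(5, J(-2)))/(10 + v) = -134*(-3 + (-4 + 5))/(10 + 1/13) = -134*(-3 + 1)/131/13 = -(-268)*13/131 = -134*(-26/131) = 3484/131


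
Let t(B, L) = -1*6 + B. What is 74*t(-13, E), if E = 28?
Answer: -1406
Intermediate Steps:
t(B, L) = -6 + B
74*t(-13, E) = 74*(-6 - 13) = 74*(-19) = -1406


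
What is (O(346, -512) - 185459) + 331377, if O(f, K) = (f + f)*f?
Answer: 385350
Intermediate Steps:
O(f, K) = 2*f² (O(f, K) = (2*f)*f = 2*f²)
(O(346, -512) - 185459) + 331377 = (2*346² - 185459) + 331377 = (2*119716 - 185459) + 331377 = (239432 - 185459) + 331377 = 53973 + 331377 = 385350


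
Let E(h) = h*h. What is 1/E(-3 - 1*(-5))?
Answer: ¼ ≈ 0.25000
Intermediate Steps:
E(h) = h²
1/E(-3 - 1*(-5)) = 1/((-3 - 1*(-5))²) = 1/((-3 + 5)²) = 1/(2²) = 1/4 = ¼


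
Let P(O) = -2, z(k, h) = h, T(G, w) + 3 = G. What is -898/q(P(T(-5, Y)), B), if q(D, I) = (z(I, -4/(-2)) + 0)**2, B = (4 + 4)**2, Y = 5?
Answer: -449/2 ≈ -224.50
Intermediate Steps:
T(G, w) = -3 + G
B = 64 (B = 8**2 = 64)
q(D, I) = 4 (q(D, I) = (-4/(-2) + 0)**2 = (-4*(-1/2) + 0)**2 = (2 + 0)**2 = 2**2 = 4)
-898/q(P(T(-5, Y)), B) = -898/4 = -898*1/4 = -449/2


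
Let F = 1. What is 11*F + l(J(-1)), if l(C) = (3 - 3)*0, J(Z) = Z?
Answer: 11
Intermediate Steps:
l(C) = 0 (l(C) = 0*0 = 0)
11*F + l(J(-1)) = 11*1 + 0 = 11 + 0 = 11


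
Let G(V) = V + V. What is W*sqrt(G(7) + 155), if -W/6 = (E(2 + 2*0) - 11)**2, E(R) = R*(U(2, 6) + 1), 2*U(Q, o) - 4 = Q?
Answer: -702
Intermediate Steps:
U(Q, o) = 2 + Q/2
E(R) = 4*R (E(R) = R*((2 + (1/2)*2) + 1) = R*((2 + 1) + 1) = R*(3 + 1) = R*4 = 4*R)
G(V) = 2*V
W = -54 (W = -6*(4*(2 + 2*0) - 11)**2 = -6*(4*(2 + 0) - 11)**2 = -6*(4*2 - 11)**2 = -6*(8 - 11)**2 = -6*(-3)**2 = -6*9 = -54)
W*sqrt(G(7) + 155) = -54*sqrt(2*7 + 155) = -54*sqrt(14 + 155) = -54*sqrt(169) = -54*13 = -702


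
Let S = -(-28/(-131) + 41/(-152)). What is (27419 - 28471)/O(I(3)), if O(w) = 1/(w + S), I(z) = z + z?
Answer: -31714381/4978 ≈ -6370.9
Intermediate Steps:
I(z) = 2*z
S = 1115/19912 (S = -(-28*(-1/131) + 41*(-1/152)) = -(28/131 - 41/152) = -1*(-1115/19912) = 1115/19912 ≈ 0.055996)
O(w) = 1/(1115/19912 + w) (O(w) = 1/(w + 1115/19912) = 1/(1115/19912 + w))
(27419 - 28471)/O(I(3)) = (27419 - 28471)/((19912/(1115 + 19912*(2*3)))) = -1052/(19912/(1115 + 19912*6)) = -1052/(19912/(1115 + 119472)) = -1052/(19912/120587) = -1052/(19912*(1/120587)) = -1052/19912/120587 = -1052*120587/19912 = -31714381/4978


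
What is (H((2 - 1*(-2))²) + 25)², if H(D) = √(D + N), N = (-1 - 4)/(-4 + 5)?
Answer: (25 + √11)² ≈ 801.83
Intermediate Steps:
N = -5 (N = -5/1 = -5*1 = -5)
H(D) = √(-5 + D) (H(D) = √(D - 5) = √(-5 + D))
(H((2 - 1*(-2))²) + 25)² = (√(-5 + (2 - 1*(-2))²) + 25)² = (√(-5 + (2 + 2)²) + 25)² = (√(-5 + 4²) + 25)² = (√(-5 + 16) + 25)² = (√11 + 25)² = (25 + √11)²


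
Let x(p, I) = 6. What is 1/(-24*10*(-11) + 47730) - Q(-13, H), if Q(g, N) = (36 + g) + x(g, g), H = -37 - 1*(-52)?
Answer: -1460729/50370 ≈ -29.000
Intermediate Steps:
H = 15 (H = -37 + 52 = 15)
Q(g, N) = 42 + g (Q(g, N) = (36 + g) + 6 = 42 + g)
1/(-24*10*(-11) + 47730) - Q(-13, H) = 1/(-24*10*(-11) + 47730) - (42 - 13) = 1/(-240*(-11) + 47730) - 1*29 = 1/(2640 + 47730) - 29 = 1/50370 - 29 = -1460729/50370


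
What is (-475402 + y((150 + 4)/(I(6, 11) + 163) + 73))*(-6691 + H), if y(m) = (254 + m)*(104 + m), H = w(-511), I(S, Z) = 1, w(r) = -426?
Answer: 19957750935639/6724 ≈ 2.9681e+9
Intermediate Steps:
H = -426
y(m) = (104 + m)*(254 + m)
(-475402 + y((150 + 4)/(I(6, 11) + 163) + 73))*(-6691 + H) = (-475402 + (26416 + ((150 + 4)/(1 + 163) + 73)**2 + 358*((150 + 4)/(1 + 163) + 73)))*(-6691 - 426) = (-475402 + (26416 + (154/164 + 73)**2 + 358*(154/164 + 73)))*(-7117) = (-475402 + (26416 + (154*(1/164) + 73)**2 + 358*(154*(1/164) + 73)))*(-7117) = (-475402 + (26416 + (77/82 + 73)**2 + 358*(77/82 + 73)))*(-7117) = (-475402 + (26416 + (6063/82)**2 + 358*(6063/82)))*(-7117) = (-475402 + (26416 + 36759969/6724 + 1085277/41))*(-7117) = (-475402 + 392366581/6724)*(-7117) = -2804236467/6724*(-7117) = 19957750935639/6724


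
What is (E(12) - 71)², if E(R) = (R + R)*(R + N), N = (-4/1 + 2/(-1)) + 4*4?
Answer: 208849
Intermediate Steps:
N = 10 (N = (-4*1 + 2*(-1)) + 16 = (-4 - 2) + 16 = -6 + 16 = 10)
E(R) = 2*R*(10 + R) (E(R) = (R + R)*(R + 10) = (2*R)*(10 + R) = 2*R*(10 + R))
(E(12) - 71)² = (2*12*(10 + 12) - 71)² = (2*12*22 - 71)² = (528 - 71)² = 457² = 208849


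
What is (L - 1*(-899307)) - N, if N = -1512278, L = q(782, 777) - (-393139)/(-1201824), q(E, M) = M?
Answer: 2899234155149/1201824 ≈ 2.4124e+6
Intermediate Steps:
L = 933424109/1201824 (L = 777 - (-393139)/(-1201824) = 777 - (-393139)*(-1)/1201824 = 777 - 1*393139/1201824 = 777 - 393139/1201824 = 933424109/1201824 ≈ 776.67)
(L - 1*(-899307)) - N = (933424109/1201824 - 1*(-899307)) - 1*(-1512278) = (933424109/1201824 + 899307) + 1512278 = 1081742160077/1201824 + 1512278 = 2899234155149/1201824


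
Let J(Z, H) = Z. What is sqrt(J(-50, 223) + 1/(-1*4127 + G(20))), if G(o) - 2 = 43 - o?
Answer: 3*I*sqrt(93480478)/4102 ≈ 7.0711*I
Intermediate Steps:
G(o) = 45 - o (G(o) = 2 + (43 - o) = 45 - o)
sqrt(J(-50, 223) + 1/(-1*4127 + G(20))) = sqrt(-50 + 1/(-1*4127 + (45 - 1*20))) = sqrt(-50 + 1/(-4127 + (45 - 20))) = sqrt(-50 + 1/(-4127 + 25)) = sqrt(-50 + 1/(-4102)) = sqrt(-50 - 1/4102) = sqrt(-205101/4102) = 3*I*sqrt(93480478)/4102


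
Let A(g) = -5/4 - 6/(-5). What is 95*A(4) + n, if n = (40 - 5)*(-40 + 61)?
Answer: 2921/4 ≈ 730.25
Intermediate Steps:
n = 735 (n = 35*21 = 735)
A(g) = -1/20 (A(g) = -5*¼ - 6*(-⅕) = -5/4 + 6/5 = -1/20)
95*A(4) + n = 95*(-1/20) + 735 = -19/4 + 735 = 2921/4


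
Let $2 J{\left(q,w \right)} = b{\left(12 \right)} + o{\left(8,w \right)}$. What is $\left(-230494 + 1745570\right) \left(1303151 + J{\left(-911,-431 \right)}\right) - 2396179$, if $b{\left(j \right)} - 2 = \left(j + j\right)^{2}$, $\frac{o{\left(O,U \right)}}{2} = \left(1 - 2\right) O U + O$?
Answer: $1980044367917$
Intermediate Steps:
$o{\left(O,U \right)} = 2 O - 2 O U$ ($o{\left(O,U \right)} = 2 \left(\left(1 - 2\right) O U + O\right) = 2 \left(- O U + O\right) = 2 \left(O - O U\right) = 2 O - 2 O U$)
$b{\left(j \right)} = 2 + 4 j^{2}$ ($b{\left(j \right)} = 2 + \left(j + j\right)^{2} = 2 + \left(2 j\right)^{2} = 2 + 4 j^{2}$)
$J{\left(q,w \right)} = 297 - 8 w$ ($J{\left(q,w \right)} = \frac{\left(2 + 4 \cdot 12^{2}\right) + 2 \cdot 8 \left(1 - w\right)}{2} = \frac{\left(2 + 4 \cdot 144\right) - \left(-16 + 16 w\right)}{2} = \frac{\left(2 + 576\right) - \left(-16 + 16 w\right)}{2} = \frac{578 - \left(-16 + 16 w\right)}{2} = \frac{594 - 16 w}{2} = 297 - 8 w$)
$\left(-230494 + 1745570\right) \left(1303151 + J{\left(-911,-431 \right)}\right) - 2396179 = \left(-230494 + 1745570\right) \left(1303151 + \left(297 - -3448\right)\right) - 2396179 = 1515076 \left(1303151 + \left(297 + 3448\right)\right) - 2396179 = 1515076 \left(1303151 + 3745\right) - 2396179 = 1515076 \cdot 1306896 - 2396179 = 1980046764096 - 2396179 = 1980044367917$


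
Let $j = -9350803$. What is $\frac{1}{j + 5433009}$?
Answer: $- \frac{1}{3917794} \approx -2.5525 \cdot 10^{-7}$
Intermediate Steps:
$\frac{1}{j + 5433009} = \frac{1}{-9350803 + 5433009} = \frac{1}{-3917794} = - \frac{1}{3917794}$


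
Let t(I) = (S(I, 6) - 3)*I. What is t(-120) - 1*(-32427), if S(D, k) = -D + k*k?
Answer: 14067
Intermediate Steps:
S(D, k) = k**2 - D (S(D, k) = -D + k**2 = k**2 - D)
t(I) = I*(33 - I) (t(I) = ((6**2 - I) - 3)*I = ((36 - I) - 3)*I = (33 - I)*I = I*(33 - I))
t(-120) - 1*(-32427) = -120*(33 - 1*(-120)) - 1*(-32427) = -120*(33 + 120) + 32427 = -120*153 + 32427 = -18360 + 32427 = 14067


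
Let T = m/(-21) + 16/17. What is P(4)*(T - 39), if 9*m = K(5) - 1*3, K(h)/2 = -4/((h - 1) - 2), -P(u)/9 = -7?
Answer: -122164/51 ≈ -2395.4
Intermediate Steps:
P(u) = 63 (P(u) = -9*(-7) = 63)
K(h) = -8/(-3 + h) (K(h) = 2*(-4/((h - 1) - 2)) = 2*(-4/((-1 + h) - 2)) = 2*(-4/(-3 + h)) = -8/(-3 + h))
m = -7/9 (m = (-8/(-3 + 5) - 1*3)/9 = (-8/2 - 3)/9 = (-8*1/2 - 3)/9 = (-4 - 3)/9 = (1/9)*(-7) = -7/9 ≈ -0.77778)
T = 449/459 (T = -7/9/(-21) + 16/17 = -7/9*(-1/21) + 16*(1/17) = 1/27 + 16/17 = 449/459 ≈ 0.97821)
P(4)*(T - 39) = 63*(449/459 - 39) = 63*(-17452/459) = -122164/51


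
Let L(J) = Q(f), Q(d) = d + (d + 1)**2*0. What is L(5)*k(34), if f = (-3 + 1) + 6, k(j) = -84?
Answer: -336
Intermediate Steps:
f = 4 (f = -2 + 6 = 4)
Q(d) = d (Q(d) = d + (1 + d)**2*0 = d + 0 = d)
L(J) = 4
L(5)*k(34) = 4*(-84) = -336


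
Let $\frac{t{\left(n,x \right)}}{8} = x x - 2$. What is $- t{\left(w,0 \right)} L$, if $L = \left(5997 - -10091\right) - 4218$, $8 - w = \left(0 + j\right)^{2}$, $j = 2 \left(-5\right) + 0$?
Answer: $189920$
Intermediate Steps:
$j = -10$ ($j = -10 + 0 = -10$)
$w = -92$ ($w = 8 - \left(0 - 10\right)^{2} = 8 - \left(-10\right)^{2} = 8 - 100 = -92$)
$t{\left(n,x \right)} = -16 + 8 x^{2}$ ($t{\left(n,x \right)} = 8 \left(x x - 2\right) = 8 \left(x^{2} - 2\right) = 8 \left(-2 + x^{2}\right) = -16 + 8 x^{2}$)
$L = 11870$ ($L = \left(5997 + 10091\right) - 4218 = 16088 - 4218 = 11870$)
$- t{\left(w,0 \right)} L = - \left(-16 + 8 \cdot 0^{2}\right) 11870 = - \left(-16 + 8 \cdot 0\right) 11870 = - \left(-16 + 0\right) 11870 = - \left(-16\right) 11870 = \left(-1\right) \left(-189920\right) = 189920$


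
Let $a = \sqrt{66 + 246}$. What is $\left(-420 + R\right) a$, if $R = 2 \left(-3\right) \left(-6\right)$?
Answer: $- 768 \sqrt{78} \approx -6782.8$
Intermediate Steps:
$a = 2 \sqrt{78}$ ($a = \sqrt{312} = 2 \sqrt{78} \approx 17.664$)
$R = 36$ ($R = \left(-6\right) \left(-6\right) = 36$)
$\left(-420 + R\right) a = \left(-420 + 36\right) 2 \sqrt{78} = - 384 \cdot 2 \sqrt{78} = - 768 \sqrt{78}$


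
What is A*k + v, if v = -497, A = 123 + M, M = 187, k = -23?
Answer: -7627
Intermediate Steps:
A = 310 (A = 123 + 187 = 310)
A*k + v = 310*(-23) - 497 = -7130 - 497 = -7627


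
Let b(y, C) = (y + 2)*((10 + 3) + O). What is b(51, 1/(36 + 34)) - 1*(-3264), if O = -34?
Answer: 2151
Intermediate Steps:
b(y, C) = -42 - 21*y (b(y, C) = (y + 2)*((10 + 3) - 34) = (2 + y)*(13 - 34) = (2 + y)*(-21) = -42 - 21*y)
b(51, 1/(36 + 34)) - 1*(-3264) = (-42 - 21*51) - 1*(-3264) = (-42 - 1071) + 3264 = -1113 + 3264 = 2151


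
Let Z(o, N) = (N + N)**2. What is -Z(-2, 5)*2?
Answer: -200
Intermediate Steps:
Z(o, N) = 4*N**2 (Z(o, N) = (2*N)**2 = 4*N**2)
-Z(-2, 5)*2 = -4*5**2*2 = -4*25*2 = -1*100*2 = -100*2 = -200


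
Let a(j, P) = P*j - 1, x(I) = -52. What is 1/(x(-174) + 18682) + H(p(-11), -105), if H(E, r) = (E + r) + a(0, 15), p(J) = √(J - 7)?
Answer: -1974779/18630 + 3*I*√2 ≈ -106.0 + 4.2426*I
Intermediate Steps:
p(J) = √(-7 + J)
a(j, P) = -1 + P*j
H(E, r) = -1 + E + r (H(E, r) = (E + r) + (-1 + 15*0) = (E + r) + (-1 + 0) = (E + r) - 1 = -1 + E + r)
1/(x(-174) + 18682) + H(p(-11), -105) = 1/(-52 + 18682) + (-1 + √(-7 - 11) - 105) = 1/18630 + (-1 + √(-18) - 105) = 1/18630 + (-1 + 3*I*√2 - 105) = 1/18630 + (-106 + 3*I*√2) = -1974779/18630 + 3*I*√2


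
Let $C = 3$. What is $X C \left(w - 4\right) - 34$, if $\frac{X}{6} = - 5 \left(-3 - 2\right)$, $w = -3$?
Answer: $-3184$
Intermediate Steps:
$X = 150$ ($X = 6 \left(- 5 \left(-3 - 2\right)\right) = 6 \left(\left(-5\right) \left(-5\right)\right) = 6 \cdot 25 = 150$)
$X C \left(w - 4\right) - 34 = 150 \cdot 3 \left(-3 - 4\right) - 34 = 150 \cdot 3 \left(-7\right) - 34 = 150 \left(-21\right) - 34 = -3150 - 34 = -3184$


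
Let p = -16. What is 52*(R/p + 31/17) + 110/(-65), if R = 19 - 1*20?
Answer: 85201/884 ≈ 96.381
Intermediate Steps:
R = -1 (R = 19 - 20 = -1)
52*(R/p + 31/17) + 110/(-65) = 52*(-1/(-16) + 31/17) + 110/(-65) = 52*(-1*(-1/16) + 31*(1/17)) + 110*(-1/65) = 52*(1/16 + 31/17) - 22/13 = 52*(513/272) - 22/13 = 6669/68 - 22/13 = 85201/884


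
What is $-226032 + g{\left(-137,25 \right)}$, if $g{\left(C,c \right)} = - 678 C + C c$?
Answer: $-136571$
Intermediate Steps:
$-226032 + g{\left(-137,25 \right)} = -226032 - 137 \left(-678 + 25\right) = -226032 - -89461 = -226032 + 89461 = -136571$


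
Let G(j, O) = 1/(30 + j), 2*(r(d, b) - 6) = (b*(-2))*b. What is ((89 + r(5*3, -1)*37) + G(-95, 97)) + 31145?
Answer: 2042234/65 ≈ 31419.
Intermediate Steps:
r(d, b) = 6 - b² (r(d, b) = 6 + ((b*(-2))*b)/2 = 6 + ((-2*b)*b)/2 = 6 + (-2*b²)/2 = 6 - b²)
((89 + r(5*3, -1)*37) + G(-95, 97)) + 31145 = ((89 + (6 - 1*(-1)²)*37) + 1/(30 - 95)) + 31145 = ((89 + (6 - 1*1)*37) + 1/(-65)) + 31145 = ((89 + (6 - 1)*37) - 1/65) + 31145 = ((89 + 5*37) - 1/65) + 31145 = ((89 + 185) - 1/65) + 31145 = (274 - 1/65) + 31145 = 17809/65 + 31145 = 2042234/65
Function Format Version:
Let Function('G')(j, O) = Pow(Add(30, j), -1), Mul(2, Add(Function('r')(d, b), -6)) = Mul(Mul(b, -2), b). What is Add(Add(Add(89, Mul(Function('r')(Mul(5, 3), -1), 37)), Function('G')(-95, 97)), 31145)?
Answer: Rational(2042234, 65) ≈ 31419.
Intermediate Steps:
Function('r')(d, b) = Add(6, Mul(-1, Pow(b, 2))) (Function('r')(d, b) = Add(6, Mul(Rational(1, 2), Mul(Mul(b, -2), b))) = Add(6, Mul(Rational(1, 2), Mul(Mul(-2, b), b))) = Add(6, Mul(Rational(1, 2), Mul(-2, Pow(b, 2)))) = Add(6, Mul(-1, Pow(b, 2))))
Add(Add(Add(89, Mul(Function('r')(Mul(5, 3), -1), 37)), Function('G')(-95, 97)), 31145) = Add(Add(Add(89, Mul(Add(6, Mul(-1, Pow(-1, 2))), 37)), Pow(Add(30, -95), -1)), 31145) = Add(Add(Add(89, Mul(Add(6, Mul(-1, 1)), 37)), Pow(-65, -1)), 31145) = Add(Add(Add(89, Mul(Add(6, -1), 37)), Rational(-1, 65)), 31145) = Add(Add(Add(89, Mul(5, 37)), Rational(-1, 65)), 31145) = Add(Add(Add(89, 185), Rational(-1, 65)), 31145) = Add(Add(274, Rational(-1, 65)), 31145) = Add(Rational(17809, 65), 31145) = Rational(2042234, 65)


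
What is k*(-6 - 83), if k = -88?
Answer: 7832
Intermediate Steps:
k*(-6 - 83) = -88*(-6 - 83) = -88*(-89) = 7832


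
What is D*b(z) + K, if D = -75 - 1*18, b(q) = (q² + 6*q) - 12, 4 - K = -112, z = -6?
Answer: 1232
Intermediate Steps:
K = 116 (K = 4 - 1*(-112) = 4 + 112 = 116)
b(q) = -12 + q² + 6*q
D = -93 (D = -75 - 18 = -93)
D*b(z) + K = -93*(-12 + (-6)² + 6*(-6)) + 116 = -93*(-12 + 36 - 36) + 116 = -93*(-12) + 116 = 1116 + 116 = 1232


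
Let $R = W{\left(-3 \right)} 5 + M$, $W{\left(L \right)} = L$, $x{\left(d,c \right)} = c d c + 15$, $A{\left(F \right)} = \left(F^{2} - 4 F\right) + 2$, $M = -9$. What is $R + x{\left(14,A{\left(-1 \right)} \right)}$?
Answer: $677$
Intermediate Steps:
$A{\left(F \right)} = 2 + F^{2} - 4 F$
$x{\left(d,c \right)} = 15 + d c^{2}$ ($x{\left(d,c \right)} = d c^{2} + 15 = 15 + d c^{2}$)
$R = -24$ ($R = \left(-3\right) 5 - 9 = -15 - 9 = -24$)
$R + x{\left(14,A{\left(-1 \right)} \right)} = -24 + \left(15 + 14 \left(2 + \left(-1\right)^{2} - -4\right)^{2}\right) = -24 + \left(15 + 14 \left(2 + 1 + 4\right)^{2}\right) = -24 + \left(15 + 14 \cdot 7^{2}\right) = -24 + \left(15 + 14 \cdot 49\right) = -24 + \left(15 + 686\right) = -24 + 701 = 677$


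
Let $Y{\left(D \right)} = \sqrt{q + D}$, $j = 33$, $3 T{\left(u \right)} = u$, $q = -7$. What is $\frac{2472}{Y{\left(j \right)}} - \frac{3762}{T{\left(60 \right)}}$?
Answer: $- \frac{1881}{10} + \frac{1236 \sqrt{26}}{13} \approx 296.7$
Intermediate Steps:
$T{\left(u \right)} = \frac{u}{3}$
$Y{\left(D \right)} = \sqrt{-7 + D}$
$\frac{2472}{Y{\left(j \right)}} - \frac{3762}{T{\left(60 \right)}} = \frac{2472}{\sqrt{-7 + 33}} - \frac{3762}{\frac{1}{3} \cdot 60} = \frac{2472}{\sqrt{26}} - \frac{3762}{20} = 2472 \frac{\sqrt{26}}{26} - \frac{1881}{10} = \frac{1236 \sqrt{26}}{13} - \frac{1881}{10} = - \frac{1881}{10} + \frac{1236 \sqrt{26}}{13}$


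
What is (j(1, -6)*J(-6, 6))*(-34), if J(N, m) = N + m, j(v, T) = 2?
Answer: 0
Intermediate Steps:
(j(1, -6)*J(-6, 6))*(-34) = (2*(-6 + 6))*(-34) = (2*0)*(-34) = 0*(-34) = 0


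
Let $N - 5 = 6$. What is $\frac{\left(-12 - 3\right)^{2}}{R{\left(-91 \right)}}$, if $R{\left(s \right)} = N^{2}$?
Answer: $\frac{225}{121} \approx 1.8595$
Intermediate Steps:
$N = 11$ ($N = 5 + 6 = 11$)
$R{\left(s \right)} = 121$ ($R{\left(s \right)} = 11^{2} = 121$)
$\frac{\left(-12 - 3\right)^{2}}{R{\left(-91 \right)}} = \frac{\left(-12 - 3\right)^{2}}{121} = \left(-15\right)^{2} \cdot \frac{1}{121} = 225 \cdot \frac{1}{121} = \frac{225}{121}$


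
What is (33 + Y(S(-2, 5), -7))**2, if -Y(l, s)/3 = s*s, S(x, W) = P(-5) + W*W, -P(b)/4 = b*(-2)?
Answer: 12996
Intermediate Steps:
P(b) = 8*b (P(b) = -4*b*(-2) = -(-8)*b = 8*b)
S(x, W) = -40 + W**2 (S(x, W) = 8*(-5) + W*W = -40 + W**2)
Y(l, s) = -3*s**2 (Y(l, s) = -3*s*s = -3*s**2)
(33 + Y(S(-2, 5), -7))**2 = (33 - 3*(-7)**2)**2 = (33 - 3*49)**2 = (33 - 147)**2 = (-114)**2 = 12996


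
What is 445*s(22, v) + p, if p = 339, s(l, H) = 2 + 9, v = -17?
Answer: 5234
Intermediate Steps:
s(l, H) = 11
445*s(22, v) + p = 445*11 + 339 = 4895 + 339 = 5234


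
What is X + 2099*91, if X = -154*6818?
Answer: -858963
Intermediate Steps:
X = -1049972
X + 2099*91 = -1049972 + 2099*91 = -1049972 + 191009 = -858963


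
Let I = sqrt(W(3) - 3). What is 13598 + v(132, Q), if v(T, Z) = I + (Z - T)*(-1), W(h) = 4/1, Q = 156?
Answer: 13575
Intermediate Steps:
W(h) = 4 (W(h) = 4*1 = 4)
I = 1 (I = sqrt(4 - 3) = sqrt(1) = 1)
v(T, Z) = 1 + T - Z (v(T, Z) = 1 + (Z - T)*(-1) = 1 + (T - Z) = 1 + T - Z)
13598 + v(132, Q) = 13598 + (1 + 132 - 1*156) = 13598 + (1 + 132 - 156) = 13598 - 23 = 13575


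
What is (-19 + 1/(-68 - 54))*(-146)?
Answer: 169287/61 ≈ 2775.2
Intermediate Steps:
(-19 + 1/(-68 - 54))*(-146) = (-19 + 1/(-122))*(-146) = (-19 - 1/122)*(-146) = -2319/122*(-146) = 169287/61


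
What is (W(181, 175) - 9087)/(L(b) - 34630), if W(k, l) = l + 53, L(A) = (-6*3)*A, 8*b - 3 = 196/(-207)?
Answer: 815028/3186385 ≈ 0.25578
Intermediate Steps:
b = 425/1656 (b = 3/8 + (196/(-207))/8 = 3/8 + (196*(-1/207))/8 = 3/8 + (⅛)*(-196/207) = 3/8 - 49/414 = 425/1656 ≈ 0.25664)
L(A) = -18*A
W(k, l) = 53 + l
(W(181, 175) - 9087)/(L(b) - 34630) = ((53 + 175) - 9087)/(-18*425/1656 - 34630) = (228 - 9087)/(-425/92 - 34630) = -8859/(-3186385/92) = -8859*(-92/3186385) = 815028/3186385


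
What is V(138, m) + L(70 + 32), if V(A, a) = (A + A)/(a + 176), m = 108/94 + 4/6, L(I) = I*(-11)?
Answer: -7022967/6268 ≈ -1120.4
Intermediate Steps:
L(I) = -11*I
m = 256/141 (m = 108*(1/94) + 4*(⅙) = 54/47 + ⅔ = 256/141 ≈ 1.8156)
V(A, a) = 2*A/(176 + a) (V(A, a) = (2*A)/(176 + a) = 2*A/(176 + a))
V(138, m) + L(70 + 32) = 2*138/(176 + 256/141) - 11*(70 + 32) = 2*138/(25072/141) - 11*102 = 2*138*(141/25072) - 1122 = 9729/6268 - 1122 = -7022967/6268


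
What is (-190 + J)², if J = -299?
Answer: 239121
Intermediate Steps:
(-190 + J)² = (-190 - 299)² = (-489)² = 239121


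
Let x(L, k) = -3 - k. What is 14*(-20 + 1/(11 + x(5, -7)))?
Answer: -4186/15 ≈ -279.07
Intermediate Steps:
14*(-20 + 1/(11 + x(5, -7))) = 14*(-20 + 1/(11 + (-3 - 1*(-7)))) = 14*(-20 + 1/(11 + (-3 + 7))) = 14*(-20 + 1/(11 + 4)) = 14*(-20 + 1/15) = 14*(-299/15) = -4186/15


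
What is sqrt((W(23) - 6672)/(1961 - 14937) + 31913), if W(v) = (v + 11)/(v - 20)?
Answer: sqrt(3022587055518)/9732 ≈ 178.64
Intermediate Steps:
W(v) = (11 + v)/(-20 + v)
sqrt((W(23) - 6672)/(1961 - 14937) + 31913) = sqrt(((11 + 23)/(-20 + 23) - 6672)/(1961 - 14937) + 31913) = sqrt((34/3 - 6672)/(-12976) + 31913) = sqrt(((1/3)*34 - 6672)*(-1/12976) + 31913) = sqrt((34/3 - 6672)*(-1/12976) + 31913) = sqrt(-19982/3*(-1/12976) + 31913) = sqrt(9991/19464 + 31913) = sqrt(621164623/19464) = sqrt(3022587055518)/9732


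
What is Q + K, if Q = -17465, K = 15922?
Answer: -1543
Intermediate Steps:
Q + K = -17465 + 15922 = -1543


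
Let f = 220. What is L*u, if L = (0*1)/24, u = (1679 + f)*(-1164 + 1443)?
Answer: 0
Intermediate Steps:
u = 529821 (u = (1679 + 220)*(-1164 + 1443) = 1899*279 = 529821)
L = 0 (L = 0*(1/24) = 0)
L*u = 0*529821 = 0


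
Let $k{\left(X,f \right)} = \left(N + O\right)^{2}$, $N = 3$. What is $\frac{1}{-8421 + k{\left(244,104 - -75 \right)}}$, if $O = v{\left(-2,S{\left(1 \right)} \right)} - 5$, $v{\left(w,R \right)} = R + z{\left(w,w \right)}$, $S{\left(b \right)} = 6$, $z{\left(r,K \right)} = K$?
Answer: $- \frac{1}{8417} \approx -0.00011881$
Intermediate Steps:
$v{\left(w,R \right)} = R + w$
$O = -1$ ($O = \left(6 - 2\right) - 5 = 4 - 5 = -1$)
$k{\left(X,f \right)} = 4$ ($k{\left(X,f \right)} = \left(3 - 1\right)^{2} = 2^{2} = 4$)
$\frac{1}{-8421 + k{\left(244,104 - -75 \right)}} = \frac{1}{-8421 + 4} = \frac{1}{-8417} = - \frac{1}{8417}$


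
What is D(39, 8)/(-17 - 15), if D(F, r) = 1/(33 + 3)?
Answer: -1/1152 ≈ -0.00086806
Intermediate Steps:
D(F, r) = 1/36
D(39, 8)/(-17 - 15) = 1/(36*(-17 - 15)) = (1/36)/(-32) = (1/36)*(-1/32) = -1/1152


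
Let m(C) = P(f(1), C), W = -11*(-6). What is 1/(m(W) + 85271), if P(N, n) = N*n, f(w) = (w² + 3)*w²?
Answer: 1/85535 ≈ 1.1691e-5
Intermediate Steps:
W = 66
f(w) = w²*(3 + w²) (f(w) = (3 + w²)*w² = w²*(3 + w²))
m(C) = 4*C (m(C) = (1²*(3 + 1²))*C = (1*(3 + 1))*C = (1*4)*C = 4*C)
1/(m(W) + 85271) = 1/(4*66 + 85271) = 1/(264 + 85271) = 1/85535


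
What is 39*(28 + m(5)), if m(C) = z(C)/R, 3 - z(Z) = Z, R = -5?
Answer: 5538/5 ≈ 1107.6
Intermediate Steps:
z(Z) = 3 - Z
m(C) = -⅗ + C/5 (m(C) = (3 - C)/(-5) = (3 - C)*(-⅕) = -⅗ + C/5)
39*(28 + m(5)) = 39*(28 + (-⅗ + (⅕)*5)) = 39*(28 + (-⅗ + 1)) = 39*(28 + ⅖) = 39*(142/5) = 5538/5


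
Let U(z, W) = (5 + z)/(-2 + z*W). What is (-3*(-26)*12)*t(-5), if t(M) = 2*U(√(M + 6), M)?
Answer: -11232/7 ≈ -1604.6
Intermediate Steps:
U(z, W) = (5 + z)/(-2 + W*z)
t(M) = 2*(5 + √(6 + M))/(-2 + M*√(6 + M)) (t(M) = 2*((5 + √(M + 6))/(-2 + M*√(M + 6))) = 2*((5 + √(6 + M))/(-2 + M*√(6 + M))) = 2*(5 + √(6 + M))/(-2 + M*√(6 + M)))
(-3*(-26)*12)*t(-5) = (-3*(-26)*12)*(2*(5 + √(6 - 5))/(-2 - 5*√(6 - 5))) = (78*12)*(2*(5 + √1)/(-2 - 5*√1)) = 936*(2*(5 + 1)/(-2 - 5*1)) = 936*(2*6/(-2 - 5)) = 936*(2*6/(-7)) = 936*(2*(-⅐)*6) = 936*(-12/7) = -11232/7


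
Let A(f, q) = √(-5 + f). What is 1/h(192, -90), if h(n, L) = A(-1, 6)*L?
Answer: I*√6/540 ≈ 0.0045361*I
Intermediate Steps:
h(n, L) = I*L*√6 (h(n, L) = √(-5 - 1)*L = √(-6)*L = (I*√6)*L = I*L*√6)
1/h(192, -90) = 1/(I*(-90)*√6) = 1/(-90*I*√6) = I*√6/540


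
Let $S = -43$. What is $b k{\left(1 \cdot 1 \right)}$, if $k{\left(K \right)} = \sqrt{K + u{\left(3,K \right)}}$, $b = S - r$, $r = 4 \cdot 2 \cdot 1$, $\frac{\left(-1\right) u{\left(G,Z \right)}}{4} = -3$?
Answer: $- 51 \sqrt{13} \approx -183.88$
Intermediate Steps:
$u{\left(G,Z \right)} = 12$ ($u{\left(G,Z \right)} = \left(-4\right) \left(-3\right) = 12$)
$r = 8$ ($r = 8 \cdot 1 = 8$)
$b = -51$ ($b = -43 - 8 = -51$)
$k{\left(K \right)} = \sqrt{12 + K}$ ($k{\left(K \right)} = \sqrt{K + 12} = \sqrt{12 + K}$)
$b k{\left(1 \cdot 1 \right)} = - 51 \sqrt{12 + 1 \cdot 1} = - 51 \sqrt{12 + 1} = - 51 \sqrt{13}$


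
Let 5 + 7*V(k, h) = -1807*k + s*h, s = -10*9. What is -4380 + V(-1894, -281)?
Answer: 3417083/7 ≈ 4.8815e+5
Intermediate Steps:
s = -90
V(k, h) = -5/7 - 1807*k/7 - 90*h/7 (V(k, h) = -5/7 + (-1807*k - 90*h)/7 = -5/7 + (-1807*k/7 - 90*h/7) = -5/7 - 1807*k/7 - 90*h/7)
-4380 + V(-1894, -281) = -4380 + (-5/7 - 1807/7*(-1894) - 90/7*(-281)) = -4380 + (-5/7 + 3422458/7 + 25290/7) = -4380 + 3447743/7 = 3417083/7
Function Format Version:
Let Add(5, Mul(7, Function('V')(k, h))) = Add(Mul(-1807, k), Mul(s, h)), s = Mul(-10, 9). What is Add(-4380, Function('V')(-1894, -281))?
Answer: Rational(3417083, 7) ≈ 4.8815e+5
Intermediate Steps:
s = -90
Function('V')(k, h) = Add(Rational(-5, 7), Mul(Rational(-1807, 7), k), Mul(Rational(-90, 7), h)) (Function('V')(k, h) = Add(Rational(-5, 7), Mul(Rational(1, 7), Add(Mul(-1807, k), Mul(-90, h)))) = Add(Rational(-5, 7), Add(Mul(Rational(-1807, 7), k), Mul(Rational(-90, 7), h))) = Add(Rational(-5, 7), Mul(Rational(-1807, 7), k), Mul(Rational(-90, 7), h)))
Add(-4380, Function('V')(-1894, -281)) = Add(-4380, Add(Rational(-5, 7), Mul(Rational(-1807, 7), -1894), Mul(Rational(-90, 7), -281))) = Add(-4380, Add(Rational(-5, 7), Rational(3422458, 7), Rational(25290, 7))) = Add(-4380, Rational(3447743, 7)) = Rational(3417083, 7)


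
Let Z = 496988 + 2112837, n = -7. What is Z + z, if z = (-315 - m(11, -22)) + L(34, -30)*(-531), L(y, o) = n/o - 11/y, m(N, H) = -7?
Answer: 221813016/85 ≈ 2.6096e+6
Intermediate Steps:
L(y, o) = -11/y - 7/o (L(y, o) = -7/o - 11/y = -11/y - 7/o)
z = -22109/85 (z = (-315 - 1*(-7)) + (-11/34 - 7/(-30))*(-531) = (-315 + 7) + (-11*1/34 - 7*(-1/30))*(-531) = -308 + (-11/34 + 7/30)*(-531) = -308 - 23/255*(-531) = -308 + 4071/85 = -22109/85 ≈ -260.11)
Z = 2609825
Z + z = 2609825 - 22109/85 = 221813016/85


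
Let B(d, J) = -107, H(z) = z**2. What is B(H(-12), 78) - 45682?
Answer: -45789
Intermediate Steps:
B(H(-12), 78) - 45682 = -107 - 45682 = -45789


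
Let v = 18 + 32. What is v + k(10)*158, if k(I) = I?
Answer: 1630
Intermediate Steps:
v = 50
v + k(10)*158 = 50 + 10*158 = 50 + 1580 = 1630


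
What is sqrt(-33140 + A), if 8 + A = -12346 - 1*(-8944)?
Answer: 5*I*sqrt(1462) ≈ 191.18*I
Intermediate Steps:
A = -3410 (A = -8 + (-12346 - 1*(-8944)) = -8 + (-12346 + 8944) = -8 - 3402 = -3410)
sqrt(-33140 + A) = sqrt(-33140 - 3410) = sqrt(-36550) = 5*I*sqrt(1462)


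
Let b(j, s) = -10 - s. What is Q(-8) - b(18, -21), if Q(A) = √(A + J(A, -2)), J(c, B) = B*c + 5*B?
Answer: -11 + I*√2 ≈ -11.0 + 1.4142*I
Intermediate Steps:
J(c, B) = 5*B + B*c
Q(A) = √(-10 - A) (Q(A) = √(A - 2*(5 + A)) = √(A + (-10 - 2*A)) = √(-10 - A))
Q(-8) - b(18, -21) = √(-10 - 1*(-8)) - (-10 - 1*(-21)) = √(-10 + 8) - (-10 + 21) = √(-2) - 1*11 = I*√2 - 11 = -11 + I*√2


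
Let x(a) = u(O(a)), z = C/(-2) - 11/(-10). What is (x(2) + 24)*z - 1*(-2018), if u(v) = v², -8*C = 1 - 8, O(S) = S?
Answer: 40731/20 ≈ 2036.6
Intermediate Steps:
C = 7/8 (C = -(1 - 8)/8 = -⅛*(-7) = 7/8 ≈ 0.87500)
z = 53/80 (z = (7/8)/(-2) - 11/(-10) = (7/8)*(-½) - 11*(-⅒) = -7/16 + 11/10 = 53/80 ≈ 0.66250)
x(a) = a²
(x(2) + 24)*z - 1*(-2018) = (2² + 24)*(53/80) - 1*(-2018) = (4 + 24)*(53/80) + 2018 = 28*(53/80) + 2018 = 371/20 + 2018 = 40731/20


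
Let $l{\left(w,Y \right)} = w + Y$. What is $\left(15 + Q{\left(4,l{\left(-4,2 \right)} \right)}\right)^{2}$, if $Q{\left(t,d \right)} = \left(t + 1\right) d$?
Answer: $25$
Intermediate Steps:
$l{\left(w,Y \right)} = Y + w$
$Q{\left(t,d \right)} = d \left(1 + t\right)$ ($Q{\left(t,d \right)} = \left(1 + t\right) d = d \left(1 + t\right)$)
$\left(15 + Q{\left(4,l{\left(-4,2 \right)} \right)}\right)^{2} = \left(15 + \left(2 - 4\right) \left(1 + 4\right)\right)^{2} = \left(15 - 10\right)^{2} = 5^{2} = 25$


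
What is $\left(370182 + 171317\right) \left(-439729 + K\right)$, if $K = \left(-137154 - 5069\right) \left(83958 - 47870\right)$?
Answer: $-2779505352666147$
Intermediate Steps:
$K = -5132543624$ ($K = \left(-142223\right) 36088 = -5132543624$)
$\left(370182 + 171317\right) \left(-439729 + K\right) = \left(370182 + 171317\right) \left(-439729 - 5132543624\right) = 541499 \left(-5132983353\right) = -2779505352666147$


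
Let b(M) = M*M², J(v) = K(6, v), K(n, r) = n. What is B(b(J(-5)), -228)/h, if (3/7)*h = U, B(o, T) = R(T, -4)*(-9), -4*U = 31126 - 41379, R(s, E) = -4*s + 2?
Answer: -98712/71771 ≈ -1.3754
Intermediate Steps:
J(v) = 6
b(M) = M³
R(s, E) = 2 - 4*s
U = 10253/4 (U = -(31126 - 41379)/4 = -¼*(-10253) = 10253/4 ≈ 2563.3)
B(o, T) = -18 + 36*T (B(o, T) = (2 - 4*T)*(-9) = -18 + 36*T)
h = 71771/12 (h = (7/3)*(10253/4) = 71771/12 ≈ 5980.9)
B(b(J(-5)), -228)/h = (-18 + 36*(-228))/(71771/12) = (-18 - 8208)*(12/71771) = -8226*12/71771 = -98712/71771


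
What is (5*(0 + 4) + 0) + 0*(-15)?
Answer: 20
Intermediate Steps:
(5*(0 + 4) + 0) + 0*(-15) = (5*4 + 0) + 0 = (20 + 0) + 0 = 20 + 0 = 20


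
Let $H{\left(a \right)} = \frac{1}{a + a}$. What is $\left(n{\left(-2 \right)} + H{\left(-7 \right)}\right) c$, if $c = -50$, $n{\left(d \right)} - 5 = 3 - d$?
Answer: $- \frac{3475}{7} \approx -496.43$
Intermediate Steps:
$n{\left(d \right)} = 8 - d$ ($n{\left(d \right)} = 5 - \left(-3 + d\right) = 8 - d$)
$H{\left(a \right)} = \frac{1}{2 a}$
$\left(n{\left(-2 \right)} + H{\left(-7 \right)}\right) c = \left(\left(8 - -2\right) + \frac{1}{2 \left(-7\right)}\right) \left(-50\right) = \left(\left(8 + 2\right) + \frac{1}{2} \left(- \frac{1}{7}\right)\right) \left(-50\right) = \left(10 - \frac{1}{14}\right) \left(-50\right) = \frac{139}{14} \left(-50\right) = - \frac{3475}{7}$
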